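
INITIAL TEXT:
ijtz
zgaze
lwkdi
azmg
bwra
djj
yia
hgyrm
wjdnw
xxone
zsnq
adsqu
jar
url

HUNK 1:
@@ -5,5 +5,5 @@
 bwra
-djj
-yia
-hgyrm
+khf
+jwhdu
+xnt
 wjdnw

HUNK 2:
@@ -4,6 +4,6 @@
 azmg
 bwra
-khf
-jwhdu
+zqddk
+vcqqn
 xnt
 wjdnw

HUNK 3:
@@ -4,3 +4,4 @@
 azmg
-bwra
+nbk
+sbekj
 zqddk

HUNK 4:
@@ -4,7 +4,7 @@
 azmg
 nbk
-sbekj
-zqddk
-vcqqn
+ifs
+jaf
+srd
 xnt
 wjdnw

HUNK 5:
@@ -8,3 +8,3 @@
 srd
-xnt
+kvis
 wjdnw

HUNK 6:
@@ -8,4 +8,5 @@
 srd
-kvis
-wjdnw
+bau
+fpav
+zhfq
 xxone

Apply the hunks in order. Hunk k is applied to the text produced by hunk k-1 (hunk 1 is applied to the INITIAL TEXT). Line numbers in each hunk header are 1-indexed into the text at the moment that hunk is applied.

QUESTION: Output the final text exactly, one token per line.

Hunk 1: at line 5 remove [djj,yia,hgyrm] add [khf,jwhdu,xnt] -> 14 lines: ijtz zgaze lwkdi azmg bwra khf jwhdu xnt wjdnw xxone zsnq adsqu jar url
Hunk 2: at line 4 remove [khf,jwhdu] add [zqddk,vcqqn] -> 14 lines: ijtz zgaze lwkdi azmg bwra zqddk vcqqn xnt wjdnw xxone zsnq adsqu jar url
Hunk 3: at line 4 remove [bwra] add [nbk,sbekj] -> 15 lines: ijtz zgaze lwkdi azmg nbk sbekj zqddk vcqqn xnt wjdnw xxone zsnq adsqu jar url
Hunk 4: at line 4 remove [sbekj,zqddk,vcqqn] add [ifs,jaf,srd] -> 15 lines: ijtz zgaze lwkdi azmg nbk ifs jaf srd xnt wjdnw xxone zsnq adsqu jar url
Hunk 5: at line 8 remove [xnt] add [kvis] -> 15 lines: ijtz zgaze lwkdi azmg nbk ifs jaf srd kvis wjdnw xxone zsnq adsqu jar url
Hunk 6: at line 8 remove [kvis,wjdnw] add [bau,fpav,zhfq] -> 16 lines: ijtz zgaze lwkdi azmg nbk ifs jaf srd bau fpav zhfq xxone zsnq adsqu jar url

Answer: ijtz
zgaze
lwkdi
azmg
nbk
ifs
jaf
srd
bau
fpav
zhfq
xxone
zsnq
adsqu
jar
url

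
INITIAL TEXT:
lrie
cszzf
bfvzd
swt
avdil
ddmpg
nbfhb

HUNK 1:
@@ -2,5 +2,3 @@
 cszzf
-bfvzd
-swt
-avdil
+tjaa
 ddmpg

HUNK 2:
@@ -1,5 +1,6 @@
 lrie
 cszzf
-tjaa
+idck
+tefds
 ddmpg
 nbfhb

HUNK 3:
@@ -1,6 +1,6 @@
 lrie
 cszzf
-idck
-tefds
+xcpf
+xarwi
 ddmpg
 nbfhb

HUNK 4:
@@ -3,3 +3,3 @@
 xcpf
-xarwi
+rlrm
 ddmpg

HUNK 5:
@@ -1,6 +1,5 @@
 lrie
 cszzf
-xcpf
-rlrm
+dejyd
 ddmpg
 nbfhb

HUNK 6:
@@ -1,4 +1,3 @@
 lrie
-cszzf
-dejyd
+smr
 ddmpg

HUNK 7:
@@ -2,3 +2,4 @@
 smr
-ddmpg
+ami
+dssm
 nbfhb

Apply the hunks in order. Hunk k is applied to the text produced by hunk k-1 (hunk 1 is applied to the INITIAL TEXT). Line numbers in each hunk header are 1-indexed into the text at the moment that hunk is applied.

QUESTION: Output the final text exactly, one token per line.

Answer: lrie
smr
ami
dssm
nbfhb

Derivation:
Hunk 1: at line 2 remove [bfvzd,swt,avdil] add [tjaa] -> 5 lines: lrie cszzf tjaa ddmpg nbfhb
Hunk 2: at line 1 remove [tjaa] add [idck,tefds] -> 6 lines: lrie cszzf idck tefds ddmpg nbfhb
Hunk 3: at line 1 remove [idck,tefds] add [xcpf,xarwi] -> 6 lines: lrie cszzf xcpf xarwi ddmpg nbfhb
Hunk 4: at line 3 remove [xarwi] add [rlrm] -> 6 lines: lrie cszzf xcpf rlrm ddmpg nbfhb
Hunk 5: at line 1 remove [xcpf,rlrm] add [dejyd] -> 5 lines: lrie cszzf dejyd ddmpg nbfhb
Hunk 6: at line 1 remove [cszzf,dejyd] add [smr] -> 4 lines: lrie smr ddmpg nbfhb
Hunk 7: at line 2 remove [ddmpg] add [ami,dssm] -> 5 lines: lrie smr ami dssm nbfhb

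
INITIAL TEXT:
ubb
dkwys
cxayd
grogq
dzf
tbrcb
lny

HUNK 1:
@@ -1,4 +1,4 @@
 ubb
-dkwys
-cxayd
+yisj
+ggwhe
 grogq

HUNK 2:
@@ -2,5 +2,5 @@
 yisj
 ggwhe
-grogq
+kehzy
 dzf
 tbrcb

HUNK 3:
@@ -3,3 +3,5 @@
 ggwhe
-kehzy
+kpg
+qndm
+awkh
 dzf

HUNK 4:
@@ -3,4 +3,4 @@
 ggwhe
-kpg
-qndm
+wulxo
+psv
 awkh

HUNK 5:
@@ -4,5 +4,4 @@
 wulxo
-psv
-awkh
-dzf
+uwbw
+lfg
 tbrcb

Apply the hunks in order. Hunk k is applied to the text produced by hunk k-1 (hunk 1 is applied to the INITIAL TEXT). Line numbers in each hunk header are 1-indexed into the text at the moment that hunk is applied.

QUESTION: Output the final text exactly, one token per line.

Hunk 1: at line 1 remove [dkwys,cxayd] add [yisj,ggwhe] -> 7 lines: ubb yisj ggwhe grogq dzf tbrcb lny
Hunk 2: at line 2 remove [grogq] add [kehzy] -> 7 lines: ubb yisj ggwhe kehzy dzf tbrcb lny
Hunk 3: at line 3 remove [kehzy] add [kpg,qndm,awkh] -> 9 lines: ubb yisj ggwhe kpg qndm awkh dzf tbrcb lny
Hunk 4: at line 3 remove [kpg,qndm] add [wulxo,psv] -> 9 lines: ubb yisj ggwhe wulxo psv awkh dzf tbrcb lny
Hunk 5: at line 4 remove [psv,awkh,dzf] add [uwbw,lfg] -> 8 lines: ubb yisj ggwhe wulxo uwbw lfg tbrcb lny

Answer: ubb
yisj
ggwhe
wulxo
uwbw
lfg
tbrcb
lny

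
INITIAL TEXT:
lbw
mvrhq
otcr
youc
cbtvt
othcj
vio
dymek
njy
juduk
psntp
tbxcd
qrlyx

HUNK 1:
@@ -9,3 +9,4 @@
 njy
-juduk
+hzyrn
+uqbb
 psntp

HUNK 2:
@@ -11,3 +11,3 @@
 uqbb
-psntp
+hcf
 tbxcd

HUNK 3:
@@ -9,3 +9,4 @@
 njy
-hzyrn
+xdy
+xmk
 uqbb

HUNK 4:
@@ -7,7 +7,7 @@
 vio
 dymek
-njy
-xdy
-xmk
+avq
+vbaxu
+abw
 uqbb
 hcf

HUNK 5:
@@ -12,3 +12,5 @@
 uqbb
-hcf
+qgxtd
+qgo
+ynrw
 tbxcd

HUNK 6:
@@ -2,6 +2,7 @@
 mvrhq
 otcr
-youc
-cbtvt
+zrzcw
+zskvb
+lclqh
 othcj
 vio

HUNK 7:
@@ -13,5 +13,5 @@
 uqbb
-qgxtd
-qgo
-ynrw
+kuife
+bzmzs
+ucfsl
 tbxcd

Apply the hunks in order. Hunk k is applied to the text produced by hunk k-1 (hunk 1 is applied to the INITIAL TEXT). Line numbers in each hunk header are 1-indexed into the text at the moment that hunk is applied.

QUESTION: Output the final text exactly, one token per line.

Answer: lbw
mvrhq
otcr
zrzcw
zskvb
lclqh
othcj
vio
dymek
avq
vbaxu
abw
uqbb
kuife
bzmzs
ucfsl
tbxcd
qrlyx

Derivation:
Hunk 1: at line 9 remove [juduk] add [hzyrn,uqbb] -> 14 lines: lbw mvrhq otcr youc cbtvt othcj vio dymek njy hzyrn uqbb psntp tbxcd qrlyx
Hunk 2: at line 11 remove [psntp] add [hcf] -> 14 lines: lbw mvrhq otcr youc cbtvt othcj vio dymek njy hzyrn uqbb hcf tbxcd qrlyx
Hunk 3: at line 9 remove [hzyrn] add [xdy,xmk] -> 15 lines: lbw mvrhq otcr youc cbtvt othcj vio dymek njy xdy xmk uqbb hcf tbxcd qrlyx
Hunk 4: at line 7 remove [njy,xdy,xmk] add [avq,vbaxu,abw] -> 15 lines: lbw mvrhq otcr youc cbtvt othcj vio dymek avq vbaxu abw uqbb hcf tbxcd qrlyx
Hunk 5: at line 12 remove [hcf] add [qgxtd,qgo,ynrw] -> 17 lines: lbw mvrhq otcr youc cbtvt othcj vio dymek avq vbaxu abw uqbb qgxtd qgo ynrw tbxcd qrlyx
Hunk 6: at line 2 remove [youc,cbtvt] add [zrzcw,zskvb,lclqh] -> 18 lines: lbw mvrhq otcr zrzcw zskvb lclqh othcj vio dymek avq vbaxu abw uqbb qgxtd qgo ynrw tbxcd qrlyx
Hunk 7: at line 13 remove [qgxtd,qgo,ynrw] add [kuife,bzmzs,ucfsl] -> 18 lines: lbw mvrhq otcr zrzcw zskvb lclqh othcj vio dymek avq vbaxu abw uqbb kuife bzmzs ucfsl tbxcd qrlyx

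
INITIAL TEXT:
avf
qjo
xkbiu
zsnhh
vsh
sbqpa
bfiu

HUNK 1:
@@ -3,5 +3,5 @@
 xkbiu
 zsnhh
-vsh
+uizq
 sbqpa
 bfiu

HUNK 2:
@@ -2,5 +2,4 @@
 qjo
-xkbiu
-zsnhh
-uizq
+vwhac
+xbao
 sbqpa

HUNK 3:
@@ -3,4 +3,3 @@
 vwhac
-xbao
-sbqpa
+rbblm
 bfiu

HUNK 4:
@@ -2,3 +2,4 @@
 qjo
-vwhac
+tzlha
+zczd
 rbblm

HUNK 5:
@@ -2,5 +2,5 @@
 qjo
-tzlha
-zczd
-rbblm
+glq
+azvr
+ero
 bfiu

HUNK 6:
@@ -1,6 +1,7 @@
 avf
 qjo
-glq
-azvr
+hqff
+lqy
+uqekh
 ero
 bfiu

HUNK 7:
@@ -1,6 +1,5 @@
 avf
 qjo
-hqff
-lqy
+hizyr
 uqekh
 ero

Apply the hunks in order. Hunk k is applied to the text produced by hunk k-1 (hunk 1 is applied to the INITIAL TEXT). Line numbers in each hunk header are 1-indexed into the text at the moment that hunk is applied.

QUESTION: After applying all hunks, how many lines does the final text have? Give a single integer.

Hunk 1: at line 3 remove [vsh] add [uizq] -> 7 lines: avf qjo xkbiu zsnhh uizq sbqpa bfiu
Hunk 2: at line 2 remove [xkbiu,zsnhh,uizq] add [vwhac,xbao] -> 6 lines: avf qjo vwhac xbao sbqpa bfiu
Hunk 3: at line 3 remove [xbao,sbqpa] add [rbblm] -> 5 lines: avf qjo vwhac rbblm bfiu
Hunk 4: at line 2 remove [vwhac] add [tzlha,zczd] -> 6 lines: avf qjo tzlha zczd rbblm bfiu
Hunk 5: at line 2 remove [tzlha,zczd,rbblm] add [glq,azvr,ero] -> 6 lines: avf qjo glq azvr ero bfiu
Hunk 6: at line 1 remove [glq,azvr] add [hqff,lqy,uqekh] -> 7 lines: avf qjo hqff lqy uqekh ero bfiu
Hunk 7: at line 1 remove [hqff,lqy] add [hizyr] -> 6 lines: avf qjo hizyr uqekh ero bfiu
Final line count: 6

Answer: 6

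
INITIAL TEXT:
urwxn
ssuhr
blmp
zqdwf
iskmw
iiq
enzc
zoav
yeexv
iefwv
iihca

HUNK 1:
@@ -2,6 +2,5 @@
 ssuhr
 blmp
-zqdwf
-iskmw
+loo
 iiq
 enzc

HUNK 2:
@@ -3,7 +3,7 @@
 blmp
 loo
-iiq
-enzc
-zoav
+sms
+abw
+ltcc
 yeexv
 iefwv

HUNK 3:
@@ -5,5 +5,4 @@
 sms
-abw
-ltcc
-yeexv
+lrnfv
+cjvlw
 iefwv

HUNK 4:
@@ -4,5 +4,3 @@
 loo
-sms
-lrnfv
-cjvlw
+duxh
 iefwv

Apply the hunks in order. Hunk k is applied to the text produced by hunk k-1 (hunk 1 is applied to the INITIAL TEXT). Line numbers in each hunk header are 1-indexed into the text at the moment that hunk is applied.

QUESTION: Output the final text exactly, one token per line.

Hunk 1: at line 2 remove [zqdwf,iskmw] add [loo] -> 10 lines: urwxn ssuhr blmp loo iiq enzc zoav yeexv iefwv iihca
Hunk 2: at line 3 remove [iiq,enzc,zoav] add [sms,abw,ltcc] -> 10 lines: urwxn ssuhr blmp loo sms abw ltcc yeexv iefwv iihca
Hunk 3: at line 5 remove [abw,ltcc,yeexv] add [lrnfv,cjvlw] -> 9 lines: urwxn ssuhr blmp loo sms lrnfv cjvlw iefwv iihca
Hunk 4: at line 4 remove [sms,lrnfv,cjvlw] add [duxh] -> 7 lines: urwxn ssuhr blmp loo duxh iefwv iihca

Answer: urwxn
ssuhr
blmp
loo
duxh
iefwv
iihca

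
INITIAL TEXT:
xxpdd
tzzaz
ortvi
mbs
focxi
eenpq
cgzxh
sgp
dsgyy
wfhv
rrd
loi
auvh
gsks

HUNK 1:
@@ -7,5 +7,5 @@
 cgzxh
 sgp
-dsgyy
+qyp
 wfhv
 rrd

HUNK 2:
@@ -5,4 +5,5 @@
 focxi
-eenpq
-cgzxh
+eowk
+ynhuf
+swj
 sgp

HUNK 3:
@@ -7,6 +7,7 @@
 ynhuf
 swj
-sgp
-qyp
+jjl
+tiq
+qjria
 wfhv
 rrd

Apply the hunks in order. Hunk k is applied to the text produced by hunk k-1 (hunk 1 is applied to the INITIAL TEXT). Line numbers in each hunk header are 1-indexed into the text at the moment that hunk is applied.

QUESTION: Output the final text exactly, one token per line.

Hunk 1: at line 7 remove [dsgyy] add [qyp] -> 14 lines: xxpdd tzzaz ortvi mbs focxi eenpq cgzxh sgp qyp wfhv rrd loi auvh gsks
Hunk 2: at line 5 remove [eenpq,cgzxh] add [eowk,ynhuf,swj] -> 15 lines: xxpdd tzzaz ortvi mbs focxi eowk ynhuf swj sgp qyp wfhv rrd loi auvh gsks
Hunk 3: at line 7 remove [sgp,qyp] add [jjl,tiq,qjria] -> 16 lines: xxpdd tzzaz ortvi mbs focxi eowk ynhuf swj jjl tiq qjria wfhv rrd loi auvh gsks

Answer: xxpdd
tzzaz
ortvi
mbs
focxi
eowk
ynhuf
swj
jjl
tiq
qjria
wfhv
rrd
loi
auvh
gsks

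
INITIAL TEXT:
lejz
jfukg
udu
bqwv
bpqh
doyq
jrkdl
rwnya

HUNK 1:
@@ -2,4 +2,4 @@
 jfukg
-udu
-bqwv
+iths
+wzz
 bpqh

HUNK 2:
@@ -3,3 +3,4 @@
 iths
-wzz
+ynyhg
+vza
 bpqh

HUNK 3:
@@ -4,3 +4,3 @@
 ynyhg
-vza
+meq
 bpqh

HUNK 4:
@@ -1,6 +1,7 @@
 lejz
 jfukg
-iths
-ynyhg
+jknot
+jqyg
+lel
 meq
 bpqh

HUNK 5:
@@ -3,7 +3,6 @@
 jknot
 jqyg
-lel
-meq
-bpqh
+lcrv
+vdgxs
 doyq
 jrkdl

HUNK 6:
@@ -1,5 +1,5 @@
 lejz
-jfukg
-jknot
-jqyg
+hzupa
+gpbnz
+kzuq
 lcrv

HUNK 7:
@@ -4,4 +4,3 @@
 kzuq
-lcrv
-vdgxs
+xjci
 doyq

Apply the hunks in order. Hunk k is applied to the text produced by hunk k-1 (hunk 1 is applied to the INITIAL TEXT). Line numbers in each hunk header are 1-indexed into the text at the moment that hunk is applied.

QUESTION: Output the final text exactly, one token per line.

Hunk 1: at line 2 remove [udu,bqwv] add [iths,wzz] -> 8 lines: lejz jfukg iths wzz bpqh doyq jrkdl rwnya
Hunk 2: at line 3 remove [wzz] add [ynyhg,vza] -> 9 lines: lejz jfukg iths ynyhg vza bpqh doyq jrkdl rwnya
Hunk 3: at line 4 remove [vza] add [meq] -> 9 lines: lejz jfukg iths ynyhg meq bpqh doyq jrkdl rwnya
Hunk 4: at line 1 remove [iths,ynyhg] add [jknot,jqyg,lel] -> 10 lines: lejz jfukg jknot jqyg lel meq bpqh doyq jrkdl rwnya
Hunk 5: at line 3 remove [lel,meq,bpqh] add [lcrv,vdgxs] -> 9 lines: lejz jfukg jknot jqyg lcrv vdgxs doyq jrkdl rwnya
Hunk 6: at line 1 remove [jfukg,jknot,jqyg] add [hzupa,gpbnz,kzuq] -> 9 lines: lejz hzupa gpbnz kzuq lcrv vdgxs doyq jrkdl rwnya
Hunk 7: at line 4 remove [lcrv,vdgxs] add [xjci] -> 8 lines: lejz hzupa gpbnz kzuq xjci doyq jrkdl rwnya

Answer: lejz
hzupa
gpbnz
kzuq
xjci
doyq
jrkdl
rwnya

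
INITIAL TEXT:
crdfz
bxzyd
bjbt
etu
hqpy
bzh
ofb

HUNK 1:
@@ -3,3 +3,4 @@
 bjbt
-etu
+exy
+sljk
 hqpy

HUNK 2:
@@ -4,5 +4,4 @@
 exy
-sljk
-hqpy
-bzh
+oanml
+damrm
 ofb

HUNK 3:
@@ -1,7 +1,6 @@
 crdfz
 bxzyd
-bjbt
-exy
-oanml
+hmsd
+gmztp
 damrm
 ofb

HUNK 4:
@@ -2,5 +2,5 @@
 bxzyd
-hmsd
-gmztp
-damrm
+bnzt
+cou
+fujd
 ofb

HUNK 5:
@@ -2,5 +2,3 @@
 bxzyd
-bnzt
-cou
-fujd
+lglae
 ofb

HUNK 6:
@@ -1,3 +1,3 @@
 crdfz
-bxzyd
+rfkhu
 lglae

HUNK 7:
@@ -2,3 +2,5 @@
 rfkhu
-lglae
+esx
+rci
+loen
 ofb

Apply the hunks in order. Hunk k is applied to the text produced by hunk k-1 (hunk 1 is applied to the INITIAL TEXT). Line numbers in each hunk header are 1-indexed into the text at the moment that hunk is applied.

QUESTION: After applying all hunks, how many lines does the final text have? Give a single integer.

Answer: 6

Derivation:
Hunk 1: at line 3 remove [etu] add [exy,sljk] -> 8 lines: crdfz bxzyd bjbt exy sljk hqpy bzh ofb
Hunk 2: at line 4 remove [sljk,hqpy,bzh] add [oanml,damrm] -> 7 lines: crdfz bxzyd bjbt exy oanml damrm ofb
Hunk 3: at line 1 remove [bjbt,exy,oanml] add [hmsd,gmztp] -> 6 lines: crdfz bxzyd hmsd gmztp damrm ofb
Hunk 4: at line 2 remove [hmsd,gmztp,damrm] add [bnzt,cou,fujd] -> 6 lines: crdfz bxzyd bnzt cou fujd ofb
Hunk 5: at line 2 remove [bnzt,cou,fujd] add [lglae] -> 4 lines: crdfz bxzyd lglae ofb
Hunk 6: at line 1 remove [bxzyd] add [rfkhu] -> 4 lines: crdfz rfkhu lglae ofb
Hunk 7: at line 2 remove [lglae] add [esx,rci,loen] -> 6 lines: crdfz rfkhu esx rci loen ofb
Final line count: 6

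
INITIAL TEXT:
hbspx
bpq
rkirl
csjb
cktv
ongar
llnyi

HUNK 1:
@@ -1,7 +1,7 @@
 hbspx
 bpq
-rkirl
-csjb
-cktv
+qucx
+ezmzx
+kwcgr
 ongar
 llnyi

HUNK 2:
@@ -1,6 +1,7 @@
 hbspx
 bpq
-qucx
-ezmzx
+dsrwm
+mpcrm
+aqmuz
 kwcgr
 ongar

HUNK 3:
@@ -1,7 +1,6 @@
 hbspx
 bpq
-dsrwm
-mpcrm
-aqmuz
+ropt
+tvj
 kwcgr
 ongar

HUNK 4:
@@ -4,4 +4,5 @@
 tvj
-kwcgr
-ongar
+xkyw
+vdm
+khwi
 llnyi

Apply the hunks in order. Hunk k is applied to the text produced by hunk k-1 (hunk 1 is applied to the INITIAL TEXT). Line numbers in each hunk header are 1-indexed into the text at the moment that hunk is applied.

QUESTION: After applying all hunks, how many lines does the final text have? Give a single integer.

Answer: 8

Derivation:
Hunk 1: at line 1 remove [rkirl,csjb,cktv] add [qucx,ezmzx,kwcgr] -> 7 lines: hbspx bpq qucx ezmzx kwcgr ongar llnyi
Hunk 2: at line 1 remove [qucx,ezmzx] add [dsrwm,mpcrm,aqmuz] -> 8 lines: hbspx bpq dsrwm mpcrm aqmuz kwcgr ongar llnyi
Hunk 3: at line 1 remove [dsrwm,mpcrm,aqmuz] add [ropt,tvj] -> 7 lines: hbspx bpq ropt tvj kwcgr ongar llnyi
Hunk 4: at line 4 remove [kwcgr,ongar] add [xkyw,vdm,khwi] -> 8 lines: hbspx bpq ropt tvj xkyw vdm khwi llnyi
Final line count: 8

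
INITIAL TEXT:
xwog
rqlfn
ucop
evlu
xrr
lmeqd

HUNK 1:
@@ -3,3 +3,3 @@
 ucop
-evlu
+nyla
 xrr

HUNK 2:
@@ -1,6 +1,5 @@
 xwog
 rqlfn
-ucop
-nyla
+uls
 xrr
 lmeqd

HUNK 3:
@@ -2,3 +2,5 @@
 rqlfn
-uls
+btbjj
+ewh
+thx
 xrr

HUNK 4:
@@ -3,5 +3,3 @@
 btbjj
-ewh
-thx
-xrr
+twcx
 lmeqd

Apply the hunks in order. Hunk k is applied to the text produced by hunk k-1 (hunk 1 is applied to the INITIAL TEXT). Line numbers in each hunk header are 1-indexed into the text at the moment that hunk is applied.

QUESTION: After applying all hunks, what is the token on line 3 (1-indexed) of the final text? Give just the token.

Answer: btbjj

Derivation:
Hunk 1: at line 3 remove [evlu] add [nyla] -> 6 lines: xwog rqlfn ucop nyla xrr lmeqd
Hunk 2: at line 1 remove [ucop,nyla] add [uls] -> 5 lines: xwog rqlfn uls xrr lmeqd
Hunk 3: at line 2 remove [uls] add [btbjj,ewh,thx] -> 7 lines: xwog rqlfn btbjj ewh thx xrr lmeqd
Hunk 4: at line 3 remove [ewh,thx,xrr] add [twcx] -> 5 lines: xwog rqlfn btbjj twcx lmeqd
Final line 3: btbjj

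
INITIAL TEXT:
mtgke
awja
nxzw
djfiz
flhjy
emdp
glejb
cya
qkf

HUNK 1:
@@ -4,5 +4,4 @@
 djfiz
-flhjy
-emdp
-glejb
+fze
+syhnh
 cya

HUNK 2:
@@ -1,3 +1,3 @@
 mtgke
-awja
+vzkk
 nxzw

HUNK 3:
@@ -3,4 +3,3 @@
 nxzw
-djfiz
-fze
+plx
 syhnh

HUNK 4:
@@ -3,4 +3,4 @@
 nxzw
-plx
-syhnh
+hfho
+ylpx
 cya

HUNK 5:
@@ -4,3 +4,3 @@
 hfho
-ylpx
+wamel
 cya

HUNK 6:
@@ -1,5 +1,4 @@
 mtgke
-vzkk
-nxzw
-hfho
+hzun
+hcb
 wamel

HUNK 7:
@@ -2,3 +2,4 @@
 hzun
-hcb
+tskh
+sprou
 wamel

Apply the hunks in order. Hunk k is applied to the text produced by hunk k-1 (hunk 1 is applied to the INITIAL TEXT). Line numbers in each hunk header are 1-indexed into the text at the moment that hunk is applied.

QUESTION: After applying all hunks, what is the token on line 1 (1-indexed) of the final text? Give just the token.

Answer: mtgke

Derivation:
Hunk 1: at line 4 remove [flhjy,emdp,glejb] add [fze,syhnh] -> 8 lines: mtgke awja nxzw djfiz fze syhnh cya qkf
Hunk 2: at line 1 remove [awja] add [vzkk] -> 8 lines: mtgke vzkk nxzw djfiz fze syhnh cya qkf
Hunk 3: at line 3 remove [djfiz,fze] add [plx] -> 7 lines: mtgke vzkk nxzw plx syhnh cya qkf
Hunk 4: at line 3 remove [plx,syhnh] add [hfho,ylpx] -> 7 lines: mtgke vzkk nxzw hfho ylpx cya qkf
Hunk 5: at line 4 remove [ylpx] add [wamel] -> 7 lines: mtgke vzkk nxzw hfho wamel cya qkf
Hunk 6: at line 1 remove [vzkk,nxzw,hfho] add [hzun,hcb] -> 6 lines: mtgke hzun hcb wamel cya qkf
Hunk 7: at line 2 remove [hcb] add [tskh,sprou] -> 7 lines: mtgke hzun tskh sprou wamel cya qkf
Final line 1: mtgke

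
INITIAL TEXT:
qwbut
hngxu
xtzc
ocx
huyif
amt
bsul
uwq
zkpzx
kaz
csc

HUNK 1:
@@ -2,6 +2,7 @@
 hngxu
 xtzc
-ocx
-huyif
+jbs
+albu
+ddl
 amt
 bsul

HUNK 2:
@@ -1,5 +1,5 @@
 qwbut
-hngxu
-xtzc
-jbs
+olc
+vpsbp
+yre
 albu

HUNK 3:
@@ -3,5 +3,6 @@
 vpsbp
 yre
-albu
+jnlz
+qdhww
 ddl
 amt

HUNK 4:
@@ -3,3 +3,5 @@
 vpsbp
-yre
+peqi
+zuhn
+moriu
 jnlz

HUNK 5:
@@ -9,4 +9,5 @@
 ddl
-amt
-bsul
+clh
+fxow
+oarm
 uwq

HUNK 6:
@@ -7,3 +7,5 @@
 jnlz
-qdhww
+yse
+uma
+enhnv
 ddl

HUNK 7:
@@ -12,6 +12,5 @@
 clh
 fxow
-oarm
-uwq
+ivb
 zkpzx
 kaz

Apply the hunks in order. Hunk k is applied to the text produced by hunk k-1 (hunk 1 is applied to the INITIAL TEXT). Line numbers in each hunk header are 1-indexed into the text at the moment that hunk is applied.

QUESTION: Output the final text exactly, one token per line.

Hunk 1: at line 2 remove [ocx,huyif] add [jbs,albu,ddl] -> 12 lines: qwbut hngxu xtzc jbs albu ddl amt bsul uwq zkpzx kaz csc
Hunk 2: at line 1 remove [hngxu,xtzc,jbs] add [olc,vpsbp,yre] -> 12 lines: qwbut olc vpsbp yre albu ddl amt bsul uwq zkpzx kaz csc
Hunk 3: at line 3 remove [albu] add [jnlz,qdhww] -> 13 lines: qwbut olc vpsbp yre jnlz qdhww ddl amt bsul uwq zkpzx kaz csc
Hunk 4: at line 3 remove [yre] add [peqi,zuhn,moriu] -> 15 lines: qwbut olc vpsbp peqi zuhn moriu jnlz qdhww ddl amt bsul uwq zkpzx kaz csc
Hunk 5: at line 9 remove [amt,bsul] add [clh,fxow,oarm] -> 16 lines: qwbut olc vpsbp peqi zuhn moriu jnlz qdhww ddl clh fxow oarm uwq zkpzx kaz csc
Hunk 6: at line 7 remove [qdhww] add [yse,uma,enhnv] -> 18 lines: qwbut olc vpsbp peqi zuhn moriu jnlz yse uma enhnv ddl clh fxow oarm uwq zkpzx kaz csc
Hunk 7: at line 12 remove [oarm,uwq] add [ivb] -> 17 lines: qwbut olc vpsbp peqi zuhn moriu jnlz yse uma enhnv ddl clh fxow ivb zkpzx kaz csc

Answer: qwbut
olc
vpsbp
peqi
zuhn
moriu
jnlz
yse
uma
enhnv
ddl
clh
fxow
ivb
zkpzx
kaz
csc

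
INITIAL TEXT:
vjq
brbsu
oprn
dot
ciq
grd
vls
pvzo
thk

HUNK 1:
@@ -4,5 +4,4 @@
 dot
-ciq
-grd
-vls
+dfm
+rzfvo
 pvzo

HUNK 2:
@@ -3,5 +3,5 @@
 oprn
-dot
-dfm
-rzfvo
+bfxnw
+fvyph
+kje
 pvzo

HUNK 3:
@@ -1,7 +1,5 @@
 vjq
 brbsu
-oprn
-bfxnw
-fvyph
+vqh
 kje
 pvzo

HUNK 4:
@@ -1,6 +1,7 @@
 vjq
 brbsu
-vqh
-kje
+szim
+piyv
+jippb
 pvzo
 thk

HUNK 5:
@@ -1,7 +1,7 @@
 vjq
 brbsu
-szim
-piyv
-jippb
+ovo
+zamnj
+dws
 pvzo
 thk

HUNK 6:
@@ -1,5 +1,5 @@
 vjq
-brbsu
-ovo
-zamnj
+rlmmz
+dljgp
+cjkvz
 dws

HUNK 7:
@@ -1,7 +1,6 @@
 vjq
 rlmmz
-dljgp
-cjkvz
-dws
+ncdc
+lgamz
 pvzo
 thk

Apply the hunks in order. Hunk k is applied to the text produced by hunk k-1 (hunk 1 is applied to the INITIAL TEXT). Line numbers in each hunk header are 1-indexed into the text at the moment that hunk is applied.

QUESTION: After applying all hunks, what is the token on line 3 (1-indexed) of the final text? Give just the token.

Hunk 1: at line 4 remove [ciq,grd,vls] add [dfm,rzfvo] -> 8 lines: vjq brbsu oprn dot dfm rzfvo pvzo thk
Hunk 2: at line 3 remove [dot,dfm,rzfvo] add [bfxnw,fvyph,kje] -> 8 lines: vjq brbsu oprn bfxnw fvyph kje pvzo thk
Hunk 3: at line 1 remove [oprn,bfxnw,fvyph] add [vqh] -> 6 lines: vjq brbsu vqh kje pvzo thk
Hunk 4: at line 1 remove [vqh,kje] add [szim,piyv,jippb] -> 7 lines: vjq brbsu szim piyv jippb pvzo thk
Hunk 5: at line 1 remove [szim,piyv,jippb] add [ovo,zamnj,dws] -> 7 lines: vjq brbsu ovo zamnj dws pvzo thk
Hunk 6: at line 1 remove [brbsu,ovo,zamnj] add [rlmmz,dljgp,cjkvz] -> 7 lines: vjq rlmmz dljgp cjkvz dws pvzo thk
Hunk 7: at line 1 remove [dljgp,cjkvz,dws] add [ncdc,lgamz] -> 6 lines: vjq rlmmz ncdc lgamz pvzo thk
Final line 3: ncdc

Answer: ncdc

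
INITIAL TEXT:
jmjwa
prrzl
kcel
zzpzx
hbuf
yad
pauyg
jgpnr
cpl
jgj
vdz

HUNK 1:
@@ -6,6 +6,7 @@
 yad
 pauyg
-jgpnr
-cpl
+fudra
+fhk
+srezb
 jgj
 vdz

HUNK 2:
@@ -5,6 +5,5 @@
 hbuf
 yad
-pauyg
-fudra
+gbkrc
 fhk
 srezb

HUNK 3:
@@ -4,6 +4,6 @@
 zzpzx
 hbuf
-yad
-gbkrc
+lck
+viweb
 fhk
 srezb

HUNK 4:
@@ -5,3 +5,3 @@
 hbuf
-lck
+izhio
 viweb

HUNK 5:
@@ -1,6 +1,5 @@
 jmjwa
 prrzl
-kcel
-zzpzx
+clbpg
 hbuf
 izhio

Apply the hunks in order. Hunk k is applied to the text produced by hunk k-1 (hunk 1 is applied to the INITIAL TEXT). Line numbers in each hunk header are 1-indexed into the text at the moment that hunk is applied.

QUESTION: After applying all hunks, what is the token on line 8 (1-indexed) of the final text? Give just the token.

Hunk 1: at line 6 remove [jgpnr,cpl] add [fudra,fhk,srezb] -> 12 lines: jmjwa prrzl kcel zzpzx hbuf yad pauyg fudra fhk srezb jgj vdz
Hunk 2: at line 5 remove [pauyg,fudra] add [gbkrc] -> 11 lines: jmjwa prrzl kcel zzpzx hbuf yad gbkrc fhk srezb jgj vdz
Hunk 3: at line 4 remove [yad,gbkrc] add [lck,viweb] -> 11 lines: jmjwa prrzl kcel zzpzx hbuf lck viweb fhk srezb jgj vdz
Hunk 4: at line 5 remove [lck] add [izhio] -> 11 lines: jmjwa prrzl kcel zzpzx hbuf izhio viweb fhk srezb jgj vdz
Hunk 5: at line 1 remove [kcel,zzpzx] add [clbpg] -> 10 lines: jmjwa prrzl clbpg hbuf izhio viweb fhk srezb jgj vdz
Final line 8: srezb

Answer: srezb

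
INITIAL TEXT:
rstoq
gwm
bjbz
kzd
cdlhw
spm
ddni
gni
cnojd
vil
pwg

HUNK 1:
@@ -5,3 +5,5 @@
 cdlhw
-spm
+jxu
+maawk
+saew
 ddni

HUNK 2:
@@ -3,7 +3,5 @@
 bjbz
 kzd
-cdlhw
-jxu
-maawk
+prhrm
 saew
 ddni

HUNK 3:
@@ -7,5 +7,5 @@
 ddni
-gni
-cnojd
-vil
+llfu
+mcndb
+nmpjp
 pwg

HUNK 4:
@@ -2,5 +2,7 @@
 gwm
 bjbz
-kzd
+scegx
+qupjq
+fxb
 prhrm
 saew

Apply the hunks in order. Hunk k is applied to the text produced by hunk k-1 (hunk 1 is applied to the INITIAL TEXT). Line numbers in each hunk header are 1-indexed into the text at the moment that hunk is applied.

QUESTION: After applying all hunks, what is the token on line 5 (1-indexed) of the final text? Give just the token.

Answer: qupjq

Derivation:
Hunk 1: at line 5 remove [spm] add [jxu,maawk,saew] -> 13 lines: rstoq gwm bjbz kzd cdlhw jxu maawk saew ddni gni cnojd vil pwg
Hunk 2: at line 3 remove [cdlhw,jxu,maawk] add [prhrm] -> 11 lines: rstoq gwm bjbz kzd prhrm saew ddni gni cnojd vil pwg
Hunk 3: at line 7 remove [gni,cnojd,vil] add [llfu,mcndb,nmpjp] -> 11 lines: rstoq gwm bjbz kzd prhrm saew ddni llfu mcndb nmpjp pwg
Hunk 4: at line 2 remove [kzd] add [scegx,qupjq,fxb] -> 13 lines: rstoq gwm bjbz scegx qupjq fxb prhrm saew ddni llfu mcndb nmpjp pwg
Final line 5: qupjq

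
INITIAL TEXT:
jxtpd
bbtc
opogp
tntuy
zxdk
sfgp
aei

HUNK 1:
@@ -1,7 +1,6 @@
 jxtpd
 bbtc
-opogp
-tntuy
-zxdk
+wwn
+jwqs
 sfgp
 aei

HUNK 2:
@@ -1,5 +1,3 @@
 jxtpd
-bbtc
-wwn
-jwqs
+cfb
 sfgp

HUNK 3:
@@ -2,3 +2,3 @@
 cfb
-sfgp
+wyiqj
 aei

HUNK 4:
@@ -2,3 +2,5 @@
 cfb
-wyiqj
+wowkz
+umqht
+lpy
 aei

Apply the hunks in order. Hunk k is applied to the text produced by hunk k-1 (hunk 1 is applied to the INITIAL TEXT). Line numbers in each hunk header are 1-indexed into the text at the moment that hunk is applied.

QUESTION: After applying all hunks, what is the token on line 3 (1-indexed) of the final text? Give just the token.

Hunk 1: at line 1 remove [opogp,tntuy,zxdk] add [wwn,jwqs] -> 6 lines: jxtpd bbtc wwn jwqs sfgp aei
Hunk 2: at line 1 remove [bbtc,wwn,jwqs] add [cfb] -> 4 lines: jxtpd cfb sfgp aei
Hunk 3: at line 2 remove [sfgp] add [wyiqj] -> 4 lines: jxtpd cfb wyiqj aei
Hunk 4: at line 2 remove [wyiqj] add [wowkz,umqht,lpy] -> 6 lines: jxtpd cfb wowkz umqht lpy aei
Final line 3: wowkz

Answer: wowkz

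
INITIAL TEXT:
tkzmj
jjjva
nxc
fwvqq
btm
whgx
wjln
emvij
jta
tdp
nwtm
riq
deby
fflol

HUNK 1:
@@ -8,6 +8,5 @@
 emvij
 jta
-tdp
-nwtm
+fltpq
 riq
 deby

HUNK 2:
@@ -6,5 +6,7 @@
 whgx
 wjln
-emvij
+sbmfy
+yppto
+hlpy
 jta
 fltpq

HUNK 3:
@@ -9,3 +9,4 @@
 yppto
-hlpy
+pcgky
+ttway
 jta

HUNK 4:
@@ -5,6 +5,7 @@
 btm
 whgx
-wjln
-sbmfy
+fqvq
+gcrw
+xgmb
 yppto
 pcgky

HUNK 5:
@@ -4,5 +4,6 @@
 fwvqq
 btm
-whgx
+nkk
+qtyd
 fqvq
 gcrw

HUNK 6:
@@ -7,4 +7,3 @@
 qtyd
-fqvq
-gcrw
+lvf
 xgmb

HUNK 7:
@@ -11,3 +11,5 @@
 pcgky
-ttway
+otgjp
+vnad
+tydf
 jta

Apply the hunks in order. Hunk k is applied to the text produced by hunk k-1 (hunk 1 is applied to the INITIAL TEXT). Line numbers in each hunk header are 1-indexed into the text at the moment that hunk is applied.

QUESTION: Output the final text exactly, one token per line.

Hunk 1: at line 8 remove [tdp,nwtm] add [fltpq] -> 13 lines: tkzmj jjjva nxc fwvqq btm whgx wjln emvij jta fltpq riq deby fflol
Hunk 2: at line 6 remove [emvij] add [sbmfy,yppto,hlpy] -> 15 lines: tkzmj jjjva nxc fwvqq btm whgx wjln sbmfy yppto hlpy jta fltpq riq deby fflol
Hunk 3: at line 9 remove [hlpy] add [pcgky,ttway] -> 16 lines: tkzmj jjjva nxc fwvqq btm whgx wjln sbmfy yppto pcgky ttway jta fltpq riq deby fflol
Hunk 4: at line 5 remove [wjln,sbmfy] add [fqvq,gcrw,xgmb] -> 17 lines: tkzmj jjjva nxc fwvqq btm whgx fqvq gcrw xgmb yppto pcgky ttway jta fltpq riq deby fflol
Hunk 5: at line 4 remove [whgx] add [nkk,qtyd] -> 18 lines: tkzmj jjjva nxc fwvqq btm nkk qtyd fqvq gcrw xgmb yppto pcgky ttway jta fltpq riq deby fflol
Hunk 6: at line 7 remove [fqvq,gcrw] add [lvf] -> 17 lines: tkzmj jjjva nxc fwvqq btm nkk qtyd lvf xgmb yppto pcgky ttway jta fltpq riq deby fflol
Hunk 7: at line 11 remove [ttway] add [otgjp,vnad,tydf] -> 19 lines: tkzmj jjjva nxc fwvqq btm nkk qtyd lvf xgmb yppto pcgky otgjp vnad tydf jta fltpq riq deby fflol

Answer: tkzmj
jjjva
nxc
fwvqq
btm
nkk
qtyd
lvf
xgmb
yppto
pcgky
otgjp
vnad
tydf
jta
fltpq
riq
deby
fflol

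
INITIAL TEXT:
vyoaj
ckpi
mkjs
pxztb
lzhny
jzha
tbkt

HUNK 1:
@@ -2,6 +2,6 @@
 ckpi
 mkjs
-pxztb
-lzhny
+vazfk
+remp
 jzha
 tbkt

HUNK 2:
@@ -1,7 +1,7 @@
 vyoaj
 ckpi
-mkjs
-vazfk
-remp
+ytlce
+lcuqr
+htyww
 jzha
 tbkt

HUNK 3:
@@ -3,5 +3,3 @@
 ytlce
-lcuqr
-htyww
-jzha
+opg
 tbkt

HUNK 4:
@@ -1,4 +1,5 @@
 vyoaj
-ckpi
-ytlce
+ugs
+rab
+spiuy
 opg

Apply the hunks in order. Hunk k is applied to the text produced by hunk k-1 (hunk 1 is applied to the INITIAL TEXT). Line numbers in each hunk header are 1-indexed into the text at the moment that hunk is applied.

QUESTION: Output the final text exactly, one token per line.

Hunk 1: at line 2 remove [pxztb,lzhny] add [vazfk,remp] -> 7 lines: vyoaj ckpi mkjs vazfk remp jzha tbkt
Hunk 2: at line 1 remove [mkjs,vazfk,remp] add [ytlce,lcuqr,htyww] -> 7 lines: vyoaj ckpi ytlce lcuqr htyww jzha tbkt
Hunk 3: at line 3 remove [lcuqr,htyww,jzha] add [opg] -> 5 lines: vyoaj ckpi ytlce opg tbkt
Hunk 4: at line 1 remove [ckpi,ytlce] add [ugs,rab,spiuy] -> 6 lines: vyoaj ugs rab spiuy opg tbkt

Answer: vyoaj
ugs
rab
spiuy
opg
tbkt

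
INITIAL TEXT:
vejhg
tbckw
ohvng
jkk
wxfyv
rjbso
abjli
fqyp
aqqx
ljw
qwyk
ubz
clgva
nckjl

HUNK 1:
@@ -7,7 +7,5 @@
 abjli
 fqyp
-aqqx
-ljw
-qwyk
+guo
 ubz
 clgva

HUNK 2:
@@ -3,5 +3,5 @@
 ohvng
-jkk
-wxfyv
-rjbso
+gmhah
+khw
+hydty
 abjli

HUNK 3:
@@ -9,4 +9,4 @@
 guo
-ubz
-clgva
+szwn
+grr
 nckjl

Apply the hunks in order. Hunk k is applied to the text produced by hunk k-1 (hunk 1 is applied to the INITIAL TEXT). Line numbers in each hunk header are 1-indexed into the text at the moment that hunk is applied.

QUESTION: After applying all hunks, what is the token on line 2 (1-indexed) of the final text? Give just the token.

Answer: tbckw

Derivation:
Hunk 1: at line 7 remove [aqqx,ljw,qwyk] add [guo] -> 12 lines: vejhg tbckw ohvng jkk wxfyv rjbso abjli fqyp guo ubz clgva nckjl
Hunk 2: at line 3 remove [jkk,wxfyv,rjbso] add [gmhah,khw,hydty] -> 12 lines: vejhg tbckw ohvng gmhah khw hydty abjli fqyp guo ubz clgva nckjl
Hunk 3: at line 9 remove [ubz,clgva] add [szwn,grr] -> 12 lines: vejhg tbckw ohvng gmhah khw hydty abjli fqyp guo szwn grr nckjl
Final line 2: tbckw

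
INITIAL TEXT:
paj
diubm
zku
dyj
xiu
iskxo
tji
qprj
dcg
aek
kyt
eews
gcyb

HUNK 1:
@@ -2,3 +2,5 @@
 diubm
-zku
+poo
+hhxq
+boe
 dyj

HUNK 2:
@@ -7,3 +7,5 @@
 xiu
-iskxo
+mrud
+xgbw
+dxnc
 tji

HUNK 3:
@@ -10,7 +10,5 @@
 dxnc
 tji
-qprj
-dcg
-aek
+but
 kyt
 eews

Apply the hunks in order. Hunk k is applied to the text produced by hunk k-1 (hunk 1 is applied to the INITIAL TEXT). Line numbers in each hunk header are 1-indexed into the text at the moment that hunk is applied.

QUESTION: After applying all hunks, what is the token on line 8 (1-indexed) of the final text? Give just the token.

Hunk 1: at line 2 remove [zku] add [poo,hhxq,boe] -> 15 lines: paj diubm poo hhxq boe dyj xiu iskxo tji qprj dcg aek kyt eews gcyb
Hunk 2: at line 7 remove [iskxo] add [mrud,xgbw,dxnc] -> 17 lines: paj diubm poo hhxq boe dyj xiu mrud xgbw dxnc tji qprj dcg aek kyt eews gcyb
Hunk 3: at line 10 remove [qprj,dcg,aek] add [but] -> 15 lines: paj diubm poo hhxq boe dyj xiu mrud xgbw dxnc tji but kyt eews gcyb
Final line 8: mrud

Answer: mrud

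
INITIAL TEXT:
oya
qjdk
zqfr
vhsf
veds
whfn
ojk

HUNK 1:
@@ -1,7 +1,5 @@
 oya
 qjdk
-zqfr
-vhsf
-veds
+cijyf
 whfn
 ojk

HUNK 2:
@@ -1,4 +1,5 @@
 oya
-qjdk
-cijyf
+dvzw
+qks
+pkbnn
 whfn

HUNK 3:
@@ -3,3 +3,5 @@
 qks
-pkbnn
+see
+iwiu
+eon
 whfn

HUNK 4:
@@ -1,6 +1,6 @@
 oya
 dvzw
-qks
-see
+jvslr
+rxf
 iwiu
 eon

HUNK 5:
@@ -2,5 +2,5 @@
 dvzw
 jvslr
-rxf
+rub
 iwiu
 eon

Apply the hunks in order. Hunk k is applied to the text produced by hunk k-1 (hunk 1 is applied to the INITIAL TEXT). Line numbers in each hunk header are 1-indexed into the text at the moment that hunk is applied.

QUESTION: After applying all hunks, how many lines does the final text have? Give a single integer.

Answer: 8

Derivation:
Hunk 1: at line 1 remove [zqfr,vhsf,veds] add [cijyf] -> 5 lines: oya qjdk cijyf whfn ojk
Hunk 2: at line 1 remove [qjdk,cijyf] add [dvzw,qks,pkbnn] -> 6 lines: oya dvzw qks pkbnn whfn ojk
Hunk 3: at line 3 remove [pkbnn] add [see,iwiu,eon] -> 8 lines: oya dvzw qks see iwiu eon whfn ojk
Hunk 4: at line 1 remove [qks,see] add [jvslr,rxf] -> 8 lines: oya dvzw jvslr rxf iwiu eon whfn ojk
Hunk 5: at line 2 remove [rxf] add [rub] -> 8 lines: oya dvzw jvslr rub iwiu eon whfn ojk
Final line count: 8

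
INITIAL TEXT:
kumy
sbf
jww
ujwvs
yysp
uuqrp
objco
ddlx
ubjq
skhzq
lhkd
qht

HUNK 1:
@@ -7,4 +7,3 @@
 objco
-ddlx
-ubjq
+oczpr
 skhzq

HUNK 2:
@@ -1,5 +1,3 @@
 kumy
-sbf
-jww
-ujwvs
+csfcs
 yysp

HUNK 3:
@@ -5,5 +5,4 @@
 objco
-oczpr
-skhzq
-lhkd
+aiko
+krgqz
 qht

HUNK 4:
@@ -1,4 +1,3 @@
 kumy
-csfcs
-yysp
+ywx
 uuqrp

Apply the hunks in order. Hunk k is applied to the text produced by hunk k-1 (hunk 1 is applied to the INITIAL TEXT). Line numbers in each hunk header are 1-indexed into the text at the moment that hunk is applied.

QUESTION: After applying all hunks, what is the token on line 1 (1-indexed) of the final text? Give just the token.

Hunk 1: at line 7 remove [ddlx,ubjq] add [oczpr] -> 11 lines: kumy sbf jww ujwvs yysp uuqrp objco oczpr skhzq lhkd qht
Hunk 2: at line 1 remove [sbf,jww,ujwvs] add [csfcs] -> 9 lines: kumy csfcs yysp uuqrp objco oczpr skhzq lhkd qht
Hunk 3: at line 5 remove [oczpr,skhzq,lhkd] add [aiko,krgqz] -> 8 lines: kumy csfcs yysp uuqrp objco aiko krgqz qht
Hunk 4: at line 1 remove [csfcs,yysp] add [ywx] -> 7 lines: kumy ywx uuqrp objco aiko krgqz qht
Final line 1: kumy

Answer: kumy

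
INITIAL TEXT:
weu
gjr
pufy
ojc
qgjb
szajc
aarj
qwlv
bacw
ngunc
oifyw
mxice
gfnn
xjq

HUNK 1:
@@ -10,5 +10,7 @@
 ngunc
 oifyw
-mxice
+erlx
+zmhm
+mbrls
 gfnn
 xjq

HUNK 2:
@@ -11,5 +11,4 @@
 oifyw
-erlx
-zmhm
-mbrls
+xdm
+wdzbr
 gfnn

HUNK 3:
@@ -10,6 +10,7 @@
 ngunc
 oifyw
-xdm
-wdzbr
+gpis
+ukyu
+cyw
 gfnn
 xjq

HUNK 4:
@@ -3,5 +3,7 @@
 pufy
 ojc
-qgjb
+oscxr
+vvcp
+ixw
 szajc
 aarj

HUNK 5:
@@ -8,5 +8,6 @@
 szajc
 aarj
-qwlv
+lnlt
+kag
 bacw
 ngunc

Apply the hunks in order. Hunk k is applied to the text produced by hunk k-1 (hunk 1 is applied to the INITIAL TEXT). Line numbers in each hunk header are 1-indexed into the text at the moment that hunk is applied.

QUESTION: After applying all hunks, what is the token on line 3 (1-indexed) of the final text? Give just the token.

Hunk 1: at line 10 remove [mxice] add [erlx,zmhm,mbrls] -> 16 lines: weu gjr pufy ojc qgjb szajc aarj qwlv bacw ngunc oifyw erlx zmhm mbrls gfnn xjq
Hunk 2: at line 11 remove [erlx,zmhm,mbrls] add [xdm,wdzbr] -> 15 lines: weu gjr pufy ojc qgjb szajc aarj qwlv bacw ngunc oifyw xdm wdzbr gfnn xjq
Hunk 3: at line 10 remove [xdm,wdzbr] add [gpis,ukyu,cyw] -> 16 lines: weu gjr pufy ojc qgjb szajc aarj qwlv bacw ngunc oifyw gpis ukyu cyw gfnn xjq
Hunk 4: at line 3 remove [qgjb] add [oscxr,vvcp,ixw] -> 18 lines: weu gjr pufy ojc oscxr vvcp ixw szajc aarj qwlv bacw ngunc oifyw gpis ukyu cyw gfnn xjq
Hunk 5: at line 8 remove [qwlv] add [lnlt,kag] -> 19 lines: weu gjr pufy ojc oscxr vvcp ixw szajc aarj lnlt kag bacw ngunc oifyw gpis ukyu cyw gfnn xjq
Final line 3: pufy

Answer: pufy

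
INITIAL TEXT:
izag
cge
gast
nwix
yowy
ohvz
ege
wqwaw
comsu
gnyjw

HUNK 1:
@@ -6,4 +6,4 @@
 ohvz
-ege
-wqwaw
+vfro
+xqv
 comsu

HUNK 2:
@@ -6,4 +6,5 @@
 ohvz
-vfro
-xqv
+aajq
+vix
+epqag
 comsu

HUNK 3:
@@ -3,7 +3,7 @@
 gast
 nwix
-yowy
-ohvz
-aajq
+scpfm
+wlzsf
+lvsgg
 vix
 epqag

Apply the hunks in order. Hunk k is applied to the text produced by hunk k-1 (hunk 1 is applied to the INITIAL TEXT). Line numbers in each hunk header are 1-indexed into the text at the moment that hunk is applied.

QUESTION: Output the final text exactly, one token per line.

Answer: izag
cge
gast
nwix
scpfm
wlzsf
lvsgg
vix
epqag
comsu
gnyjw

Derivation:
Hunk 1: at line 6 remove [ege,wqwaw] add [vfro,xqv] -> 10 lines: izag cge gast nwix yowy ohvz vfro xqv comsu gnyjw
Hunk 2: at line 6 remove [vfro,xqv] add [aajq,vix,epqag] -> 11 lines: izag cge gast nwix yowy ohvz aajq vix epqag comsu gnyjw
Hunk 3: at line 3 remove [yowy,ohvz,aajq] add [scpfm,wlzsf,lvsgg] -> 11 lines: izag cge gast nwix scpfm wlzsf lvsgg vix epqag comsu gnyjw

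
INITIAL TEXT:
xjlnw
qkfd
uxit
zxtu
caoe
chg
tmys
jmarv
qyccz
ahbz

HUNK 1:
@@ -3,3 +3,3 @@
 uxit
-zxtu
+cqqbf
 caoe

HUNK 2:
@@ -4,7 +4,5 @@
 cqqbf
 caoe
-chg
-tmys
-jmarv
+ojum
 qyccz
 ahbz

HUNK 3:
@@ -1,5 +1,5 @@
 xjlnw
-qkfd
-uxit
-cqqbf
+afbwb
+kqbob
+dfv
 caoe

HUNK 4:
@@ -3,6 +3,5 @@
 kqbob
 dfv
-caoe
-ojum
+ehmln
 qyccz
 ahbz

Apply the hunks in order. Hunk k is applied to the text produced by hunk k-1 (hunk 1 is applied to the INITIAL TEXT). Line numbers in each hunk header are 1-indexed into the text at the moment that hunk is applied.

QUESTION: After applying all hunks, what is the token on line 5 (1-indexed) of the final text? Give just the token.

Answer: ehmln

Derivation:
Hunk 1: at line 3 remove [zxtu] add [cqqbf] -> 10 lines: xjlnw qkfd uxit cqqbf caoe chg tmys jmarv qyccz ahbz
Hunk 2: at line 4 remove [chg,tmys,jmarv] add [ojum] -> 8 lines: xjlnw qkfd uxit cqqbf caoe ojum qyccz ahbz
Hunk 3: at line 1 remove [qkfd,uxit,cqqbf] add [afbwb,kqbob,dfv] -> 8 lines: xjlnw afbwb kqbob dfv caoe ojum qyccz ahbz
Hunk 4: at line 3 remove [caoe,ojum] add [ehmln] -> 7 lines: xjlnw afbwb kqbob dfv ehmln qyccz ahbz
Final line 5: ehmln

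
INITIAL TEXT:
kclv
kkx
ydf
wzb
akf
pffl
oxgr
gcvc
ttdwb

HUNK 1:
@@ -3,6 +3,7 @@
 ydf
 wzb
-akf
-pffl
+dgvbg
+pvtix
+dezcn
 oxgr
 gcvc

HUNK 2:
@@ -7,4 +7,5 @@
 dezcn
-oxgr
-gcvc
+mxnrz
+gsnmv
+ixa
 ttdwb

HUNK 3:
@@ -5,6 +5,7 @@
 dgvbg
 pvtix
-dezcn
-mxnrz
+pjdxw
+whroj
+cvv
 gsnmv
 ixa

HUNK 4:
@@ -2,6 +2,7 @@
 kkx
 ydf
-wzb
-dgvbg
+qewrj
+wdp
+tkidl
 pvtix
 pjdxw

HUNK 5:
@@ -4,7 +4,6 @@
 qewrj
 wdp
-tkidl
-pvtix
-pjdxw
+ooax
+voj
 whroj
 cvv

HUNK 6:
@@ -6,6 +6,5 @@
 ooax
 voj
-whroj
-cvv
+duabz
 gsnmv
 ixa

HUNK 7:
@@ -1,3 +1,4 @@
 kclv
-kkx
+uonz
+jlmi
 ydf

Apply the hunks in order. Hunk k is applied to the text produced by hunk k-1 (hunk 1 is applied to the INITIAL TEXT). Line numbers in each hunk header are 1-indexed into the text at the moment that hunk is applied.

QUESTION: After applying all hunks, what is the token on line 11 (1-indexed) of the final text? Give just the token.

Hunk 1: at line 3 remove [akf,pffl] add [dgvbg,pvtix,dezcn] -> 10 lines: kclv kkx ydf wzb dgvbg pvtix dezcn oxgr gcvc ttdwb
Hunk 2: at line 7 remove [oxgr,gcvc] add [mxnrz,gsnmv,ixa] -> 11 lines: kclv kkx ydf wzb dgvbg pvtix dezcn mxnrz gsnmv ixa ttdwb
Hunk 3: at line 5 remove [dezcn,mxnrz] add [pjdxw,whroj,cvv] -> 12 lines: kclv kkx ydf wzb dgvbg pvtix pjdxw whroj cvv gsnmv ixa ttdwb
Hunk 4: at line 2 remove [wzb,dgvbg] add [qewrj,wdp,tkidl] -> 13 lines: kclv kkx ydf qewrj wdp tkidl pvtix pjdxw whroj cvv gsnmv ixa ttdwb
Hunk 5: at line 4 remove [tkidl,pvtix,pjdxw] add [ooax,voj] -> 12 lines: kclv kkx ydf qewrj wdp ooax voj whroj cvv gsnmv ixa ttdwb
Hunk 6: at line 6 remove [whroj,cvv] add [duabz] -> 11 lines: kclv kkx ydf qewrj wdp ooax voj duabz gsnmv ixa ttdwb
Hunk 7: at line 1 remove [kkx] add [uonz,jlmi] -> 12 lines: kclv uonz jlmi ydf qewrj wdp ooax voj duabz gsnmv ixa ttdwb
Final line 11: ixa

Answer: ixa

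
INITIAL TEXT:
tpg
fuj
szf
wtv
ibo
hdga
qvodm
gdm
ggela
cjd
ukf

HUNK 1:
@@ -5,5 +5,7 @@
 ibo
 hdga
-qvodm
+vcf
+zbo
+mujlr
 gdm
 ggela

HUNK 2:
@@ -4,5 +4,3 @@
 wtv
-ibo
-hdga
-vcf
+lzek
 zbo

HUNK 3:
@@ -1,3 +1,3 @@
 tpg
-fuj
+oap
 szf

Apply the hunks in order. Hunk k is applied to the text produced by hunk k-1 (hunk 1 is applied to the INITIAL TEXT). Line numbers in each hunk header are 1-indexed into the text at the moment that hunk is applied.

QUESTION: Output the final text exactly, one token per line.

Hunk 1: at line 5 remove [qvodm] add [vcf,zbo,mujlr] -> 13 lines: tpg fuj szf wtv ibo hdga vcf zbo mujlr gdm ggela cjd ukf
Hunk 2: at line 4 remove [ibo,hdga,vcf] add [lzek] -> 11 lines: tpg fuj szf wtv lzek zbo mujlr gdm ggela cjd ukf
Hunk 3: at line 1 remove [fuj] add [oap] -> 11 lines: tpg oap szf wtv lzek zbo mujlr gdm ggela cjd ukf

Answer: tpg
oap
szf
wtv
lzek
zbo
mujlr
gdm
ggela
cjd
ukf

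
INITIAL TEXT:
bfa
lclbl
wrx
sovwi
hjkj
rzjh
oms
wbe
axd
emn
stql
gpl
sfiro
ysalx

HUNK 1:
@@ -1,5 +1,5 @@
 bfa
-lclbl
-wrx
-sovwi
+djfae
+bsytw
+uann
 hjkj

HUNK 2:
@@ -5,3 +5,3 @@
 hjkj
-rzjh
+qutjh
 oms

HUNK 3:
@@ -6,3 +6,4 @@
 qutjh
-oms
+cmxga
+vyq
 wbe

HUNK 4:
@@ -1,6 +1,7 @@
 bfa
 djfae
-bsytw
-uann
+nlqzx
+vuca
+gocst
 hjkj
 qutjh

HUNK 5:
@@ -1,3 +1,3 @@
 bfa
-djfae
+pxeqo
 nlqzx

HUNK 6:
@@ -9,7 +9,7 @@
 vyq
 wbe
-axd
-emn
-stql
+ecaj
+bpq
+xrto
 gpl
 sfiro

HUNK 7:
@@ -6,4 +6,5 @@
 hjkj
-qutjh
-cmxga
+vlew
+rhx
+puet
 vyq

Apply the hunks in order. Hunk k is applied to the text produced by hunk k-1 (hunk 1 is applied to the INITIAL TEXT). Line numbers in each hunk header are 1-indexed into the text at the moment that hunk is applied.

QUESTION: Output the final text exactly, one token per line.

Answer: bfa
pxeqo
nlqzx
vuca
gocst
hjkj
vlew
rhx
puet
vyq
wbe
ecaj
bpq
xrto
gpl
sfiro
ysalx

Derivation:
Hunk 1: at line 1 remove [lclbl,wrx,sovwi] add [djfae,bsytw,uann] -> 14 lines: bfa djfae bsytw uann hjkj rzjh oms wbe axd emn stql gpl sfiro ysalx
Hunk 2: at line 5 remove [rzjh] add [qutjh] -> 14 lines: bfa djfae bsytw uann hjkj qutjh oms wbe axd emn stql gpl sfiro ysalx
Hunk 3: at line 6 remove [oms] add [cmxga,vyq] -> 15 lines: bfa djfae bsytw uann hjkj qutjh cmxga vyq wbe axd emn stql gpl sfiro ysalx
Hunk 4: at line 1 remove [bsytw,uann] add [nlqzx,vuca,gocst] -> 16 lines: bfa djfae nlqzx vuca gocst hjkj qutjh cmxga vyq wbe axd emn stql gpl sfiro ysalx
Hunk 5: at line 1 remove [djfae] add [pxeqo] -> 16 lines: bfa pxeqo nlqzx vuca gocst hjkj qutjh cmxga vyq wbe axd emn stql gpl sfiro ysalx
Hunk 6: at line 9 remove [axd,emn,stql] add [ecaj,bpq,xrto] -> 16 lines: bfa pxeqo nlqzx vuca gocst hjkj qutjh cmxga vyq wbe ecaj bpq xrto gpl sfiro ysalx
Hunk 7: at line 6 remove [qutjh,cmxga] add [vlew,rhx,puet] -> 17 lines: bfa pxeqo nlqzx vuca gocst hjkj vlew rhx puet vyq wbe ecaj bpq xrto gpl sfiro ysalx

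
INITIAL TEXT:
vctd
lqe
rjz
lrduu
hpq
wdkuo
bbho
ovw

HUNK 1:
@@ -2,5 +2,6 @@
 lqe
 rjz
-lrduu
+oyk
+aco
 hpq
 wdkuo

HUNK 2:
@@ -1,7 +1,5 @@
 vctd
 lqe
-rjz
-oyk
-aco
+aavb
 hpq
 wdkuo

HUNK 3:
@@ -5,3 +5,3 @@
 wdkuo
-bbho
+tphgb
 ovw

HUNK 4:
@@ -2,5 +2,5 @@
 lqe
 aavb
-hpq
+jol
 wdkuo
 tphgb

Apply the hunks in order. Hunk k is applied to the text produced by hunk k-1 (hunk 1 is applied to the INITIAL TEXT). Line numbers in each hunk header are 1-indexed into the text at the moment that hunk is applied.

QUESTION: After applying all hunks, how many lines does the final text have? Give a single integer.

Answer: 7

Derivation:
Hunk 1: at line 2 remove [lrduu] add [oyk,aco] -> 9 lines: vctd lqe rjz oyk aco hpq wdkuo bbho ovw
Hunk 2: at line 1 remove [rjz,oyk,aco] add [aavb] -> 7 lines: vctd lqe aavb hpq wdkuo bbho ovw
Hunk 3: at line 5 remove [bbho] add [tphgb] -> 7 lines: vctd lqe aavb hpq wdkuo tphgb ovw
Hunk 4: at line 2 remove [hpq] add [jol] -> 7 lines: vctd lqe aavb jol wdkuo tphgb ovw
Final line count: 7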